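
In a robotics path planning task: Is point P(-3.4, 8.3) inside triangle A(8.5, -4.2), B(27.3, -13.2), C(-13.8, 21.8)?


Cross products: AB x AP = 127.9, BC x BP = 190.85, CA x CP = -30.65
All same sign? no

No, outside


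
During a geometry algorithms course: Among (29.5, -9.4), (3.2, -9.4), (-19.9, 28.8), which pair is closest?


d(P0,P1) = 26.3, d(P0,P2) = 62.4468, d(P1,P2) = 44.6413
Closest: P0 and P1

Closest pair: (29.5, -9.4) and (3.2, -9.4), distance = 26.3


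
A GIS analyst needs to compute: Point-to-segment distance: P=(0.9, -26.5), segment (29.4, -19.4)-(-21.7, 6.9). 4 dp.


Project P onto AB: t = 0.3844 (clamped to [0,1])
Closest point on segment: (9.7574, -9.2904)
Distance: 19.3552

19.3552


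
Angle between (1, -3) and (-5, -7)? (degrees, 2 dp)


u.v = 16, |u| = sqrt(10) = 3.1623, |v| = sqrt(74) = 8.6023
cos(theta) = u.v/(|u||v|) = 16/sqrt(740) = 0.588172
theta = acos(0.588172) = 53.97 degrees

53.97 degrees


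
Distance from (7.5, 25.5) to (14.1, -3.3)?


dx=6.6, dy=-28.8
d^2 = 6.6^2 + (-28.8)^2 = 873
d = sqrt(873) = 29.5466

29.5466


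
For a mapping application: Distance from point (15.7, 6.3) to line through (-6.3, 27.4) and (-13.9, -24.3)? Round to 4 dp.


|cross product| = 1297.76
|line direction| = sqrt(2730.65) = 52.2556
Distance = 1297.76/sqrt(2730.65) = 24.8348

24.8348


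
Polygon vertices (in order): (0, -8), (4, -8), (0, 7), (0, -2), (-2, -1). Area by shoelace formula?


Shoelace sum: (0*(-8) - 4*(-8)) + (4*7 - 0*(-8)) + (0*(-2) - 0*7) + (0*(-1) - (-2)*(-2)) + ((-2)*(-8) - 0*(-1))
= 72
Area = |72|/2 = 36

36


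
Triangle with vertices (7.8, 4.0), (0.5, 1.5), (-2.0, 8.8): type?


Side lengths squared: AB^2=59.54, BC^2=59.54, CA^2=119.08
Sorted: [59.54, 59.54, 119.08]
By sides: Isosceles, By angles: Right

Isosceles, Right


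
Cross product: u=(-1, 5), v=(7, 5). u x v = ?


u x v = u_x*v_y - u_y*v_x = (-1)*5 - 5*7
= (-5) - 35 = -40

-40


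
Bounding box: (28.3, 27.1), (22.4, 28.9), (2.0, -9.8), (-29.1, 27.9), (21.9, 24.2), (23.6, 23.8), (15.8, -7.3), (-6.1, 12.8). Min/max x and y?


x range: [-29.1, 28.3]
y range: [-9.8, 28.9]
Bounding box: (-29.1,-9.8) to (28.3,28.9)

(-29.1,-9.8) to (28.3,28.9)


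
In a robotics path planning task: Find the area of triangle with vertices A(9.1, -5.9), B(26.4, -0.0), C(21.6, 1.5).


Area = |x_A(y_B-y_C) + x_B(y_C-y_A) + x_C(y_A-y_B)|/2
= |(-13.65) + 195.36 + (-127.44)|/2
= 54.27/2 = 27.135

27.135


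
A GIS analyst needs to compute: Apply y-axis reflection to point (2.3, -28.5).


Reflection over y-axis: (x,y) -> (-x,y)
(2.3, -28.5) -> (-2.3, -28.5)

(-2.3, -28.5)


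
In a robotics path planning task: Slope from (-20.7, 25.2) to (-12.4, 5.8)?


slope = (y2-y1)/(x2-x1) = (5.8-25.2)/((-12.4)-(-20.7)) = (-19.4)/8.3 = -2.3373

-2.3373


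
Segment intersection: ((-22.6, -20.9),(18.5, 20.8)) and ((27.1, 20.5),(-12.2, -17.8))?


Cross products: d1=-276.49, d2=-341.17, d3=-370.95, d4=-306.27
d1*d2 < 0 and d3*d4 < 0? no

No, they don't intersect


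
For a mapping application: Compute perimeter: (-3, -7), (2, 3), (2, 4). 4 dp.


Sides: (-3, -7)->(2, 3): sqrt(125) = 11.18034, (2, 3)->(2, 4): sqrt(1) = 1, (2, 4)->(-3, -7): sqrt(146) = 12.083046
Sum = 24.263386
Perimeter = 24.2634

24.2634


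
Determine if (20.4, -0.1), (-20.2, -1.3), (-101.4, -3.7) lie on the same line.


Cross product: ((-20.2)-20.4)*((-3.7)-(-0.1)) - ((-1.3)-(-0.1))*((-101.4)-20.4)
= 0

Yes, collinear


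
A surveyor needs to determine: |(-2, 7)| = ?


|u| = sqrt((-2)^2 + 7^2) = sqrt(53) = 7.2801

7.2801


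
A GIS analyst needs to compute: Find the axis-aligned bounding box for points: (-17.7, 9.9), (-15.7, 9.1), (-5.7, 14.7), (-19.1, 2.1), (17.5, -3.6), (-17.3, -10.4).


x range: [-19.1, 17.5]
y range: [-10.4, 14.7]
Bounding box: (-19.1,-10.4) to (17.5,14.7)

(-19.1,-10.4) to (17.5,14.7)


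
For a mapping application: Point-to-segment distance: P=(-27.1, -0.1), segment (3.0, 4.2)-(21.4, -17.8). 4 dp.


Project P onto AB: t = 0 (clamped to [0,1])
Closest point on segment: (3, 4.2)
Distance: 30.4056

30.4056


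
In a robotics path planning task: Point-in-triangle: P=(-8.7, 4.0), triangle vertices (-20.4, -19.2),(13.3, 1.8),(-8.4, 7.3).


Cross products: AB x AP = 536.14, BC x BP = 73.26, CA x CP = 31.65
All same sign? yes

Yes, inside


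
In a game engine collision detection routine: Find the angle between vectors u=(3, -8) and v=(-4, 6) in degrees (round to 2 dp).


u.v = -60, |u| = sqrt(73) = 8.544, |v| = sqrt(52) = 7.2111
cos(theta) = u.v/(|u||v|) = -60/sqrt(3796) = -0.973841
theta = acos(-0.973841) = 166.87 degrees

166.87 degrees


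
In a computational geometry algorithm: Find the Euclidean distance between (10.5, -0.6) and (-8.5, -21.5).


dx=-19, dy=-20.9
d^2 = (-19)^2 + (-20.9)^2 = 797.81
d = sqrt(797.81) = 28.2455

28.2455


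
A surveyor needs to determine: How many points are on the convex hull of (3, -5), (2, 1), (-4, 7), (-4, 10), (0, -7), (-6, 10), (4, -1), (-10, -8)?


Convex hull vertices (CCW): (-10, -8), (0, -7), (3, -5), (4, -1), (-4, 10), (-6, 10)
Count = 6

6


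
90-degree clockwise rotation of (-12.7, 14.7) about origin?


90° CW: (x,y) -> (y, -x)
(-12.7,14.7) -> (14.7, 12.7)

(14.7, 12.7)


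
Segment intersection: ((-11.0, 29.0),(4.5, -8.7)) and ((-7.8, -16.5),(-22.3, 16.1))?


Cross products: d1=-555.43, d2=-514.08, d3=-584.61, d4=-625.96
d1*d2 < 0 and d3*d4 < 0? no

No, they don't intersect


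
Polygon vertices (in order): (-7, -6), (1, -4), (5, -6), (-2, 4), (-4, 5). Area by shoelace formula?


Shoelace sum: ((-7)*(-4) - 1*(-6)) + (1*(-6) - 5*(-4)) + (5*4 - (-2)*(-6)) + ((-2)*5 - (-4)*4) + ((-4)*(-6) - (-7)*5)
= 121
Area = |121|/2 = 60.5

60.5


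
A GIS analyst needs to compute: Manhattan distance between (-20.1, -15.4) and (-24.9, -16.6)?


|(-20.1)-(-24.9)| + |(-15.4)-(-16.6)| = 4.8 + 1.2 = 6

6


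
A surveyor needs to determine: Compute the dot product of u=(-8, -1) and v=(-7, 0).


u . v = u_x*v_x + u_y*v_y = (-8)*(-7) + (-1)*0
= 56 + 0 = 56

56


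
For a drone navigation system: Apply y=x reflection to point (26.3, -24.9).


Reflection over y=x: (x,y) -> (y,x)
(26.3, -24.9) -> (-24.9, 26.3)

(-24.9, 26.3)


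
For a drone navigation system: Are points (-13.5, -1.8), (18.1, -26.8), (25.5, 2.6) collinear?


Cross product: (18.1-(-13.5))*(2.6-(-1.8)) - ((-26.8)-(-1.8))*(25.5-(-13.5))
= 1114.04

No, not collinear


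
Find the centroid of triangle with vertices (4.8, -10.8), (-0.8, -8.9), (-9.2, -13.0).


Centroid = ((x_A+x_B+x_C)/3, (y_A+y_B+y_C)/3)
= ((4.8+(-0.8)+(-9.2))/3, ((-10.8)+(-8.9)+(-13))/3)
= (-1.7333, -10.9)

(-1.7333, -10.9)


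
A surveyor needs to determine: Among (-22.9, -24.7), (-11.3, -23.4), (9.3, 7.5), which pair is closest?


d(P0,P1) = 11.6726, d(P0,P2) = 45.5377, d(P1,P2) = 37.1372
Closest: P0 and P1

Closest pair: (-22.9, -24.7) and (-11.3, -23.4), distance = 11.6726


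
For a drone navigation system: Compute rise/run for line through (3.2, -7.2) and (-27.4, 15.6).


slope = (y2-y1)/(x2-x1) = (15.6-(-7.2))/((-27.4)-3.2) = 22.8/(-30.6) = -0.7451

-0.7451


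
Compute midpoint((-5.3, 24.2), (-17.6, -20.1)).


M = (((-5.3)+(-17.6))/2, (24.2+(-20.1))/2)
= (-11.45, 2.05)

(-11.45, 2.05)


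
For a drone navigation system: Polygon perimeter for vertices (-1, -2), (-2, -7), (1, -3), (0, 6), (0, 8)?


Sides: (-1, -2)->(-2, -7): sqrt(26) = 5.09902, (-2, -7)->(1, -3): sqrt(25) = 5, (1, -3)->(0, 6): sqrt(82) = 9.055385, (0, 6)->(0, 8): sqrt(4) = 2, (0, 8)->(-1, -2): sqrt(101) = 10.049876
Sum = 31.204281
Perimeter = 31.2043

31.2043


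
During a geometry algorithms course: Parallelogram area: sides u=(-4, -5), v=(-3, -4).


|u x v| = |(-4)*(-4) - (-5)*(-3)|
= |16 - 15| = 1

1


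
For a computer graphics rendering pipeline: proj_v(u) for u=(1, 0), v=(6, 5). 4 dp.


u.v = 6, |v| = sqrt(61) = 7.8102
Scalar projection = u.v / |v| = 6 / sqrt(61) = 0.7682

0.7682


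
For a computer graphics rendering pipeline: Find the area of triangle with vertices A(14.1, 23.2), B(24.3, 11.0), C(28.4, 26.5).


Area = |x_A(y_B-y_C) + x_B(y_C-y_A) + x_C(y_A-y_B)|/2
= |(-218.55) + 80.19 + 346.48|/2
= 208.12/2 = 104.06

104.06


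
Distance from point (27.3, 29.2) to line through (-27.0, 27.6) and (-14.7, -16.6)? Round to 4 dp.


|cross product| = 2419.74
|line direction| = sqrt(2104.93) = 45.8795
Distance = 2419.74/sqrt(2104.93) = 52.7412

52.7412


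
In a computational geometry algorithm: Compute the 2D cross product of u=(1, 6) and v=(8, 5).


u x v = u_x*v_y - u_y*v_x = 1*5 - 6*8
= 5 - 48 = -43

-43


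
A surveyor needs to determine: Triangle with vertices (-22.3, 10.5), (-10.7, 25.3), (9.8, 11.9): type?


Side lengths squared: AB^2=353.6, BC^2=599.81, CA^2=1032.37
Sorted: [353.6, 599.81, 1032.37]
By sides: Scalene, By angles: Obtuse

Scalene, Obtuse


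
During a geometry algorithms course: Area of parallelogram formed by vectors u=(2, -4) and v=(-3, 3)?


|u x v| = |2*3 - (-4)*(-3)|
= |6 - 12| = 6

6


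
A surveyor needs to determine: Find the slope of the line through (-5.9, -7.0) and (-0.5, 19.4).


slope = (y2-y1)/(x2-x1) = (19.4-(-7))/((-0.5)-(-5.9)) = 26.4/5.4 = 4.8889

4.8889


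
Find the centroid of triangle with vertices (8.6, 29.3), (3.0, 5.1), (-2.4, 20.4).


Centroid = ((x_A+x_B+x_C)/3, (y_A+y_B+y_C)/3)
= ((8.6+3+(-2.4))/3, (29.3+5.1+20.4)/3)
= (3.0667, 18.2667)

(3.0667, 18.2667)


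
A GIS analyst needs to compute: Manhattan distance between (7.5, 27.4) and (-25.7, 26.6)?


|7.5-(-25.7)| + |27.4-26.6| = 33.2 + 0.8 = 34

34


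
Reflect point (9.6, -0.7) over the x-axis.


Reflection over x-axis: (x,y) -> (x,-y)
(9.6, -0.7) -> (9.6, 0.7)

(9.6, 0.7)


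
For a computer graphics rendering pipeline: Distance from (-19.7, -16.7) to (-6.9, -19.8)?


dx=12.8, dy=-3.1
d^2 = 12.8^2 + (-3.1)^2 = 173.45
d = sqrt(173.45) = 13.17

13.17


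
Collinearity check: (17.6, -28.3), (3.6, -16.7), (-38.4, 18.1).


Cross product: (3.6-17.6)*(18.1-(-28.3)) - ((-16.7)-(-28.3))*((-38.4)-17.6)
= 0

Yes, collinear


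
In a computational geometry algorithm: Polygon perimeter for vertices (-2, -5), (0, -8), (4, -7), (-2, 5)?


Sides: (-2, -5)->(0, -8): sqrt(13) = 3.605551, (0, -8)->(4, -7): sqrt(17) = 4.123106, (4, -7)->(-2, 5): sqrt(180) = 13.416408, (-2, 5)->(-2, -5): sqrt(100) = 10
Sum = 31.145065
Perimeter = 31.1451

31.1451


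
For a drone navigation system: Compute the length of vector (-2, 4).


|u| = sqrt((-2)^2 + 4^2) = sqrt(20) = 4.4721

4.4721


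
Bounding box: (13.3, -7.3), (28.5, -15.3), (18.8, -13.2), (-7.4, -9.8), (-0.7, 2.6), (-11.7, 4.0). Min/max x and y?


x range: [-11.7, 28.5]
y range: [-15.3, 4]
Bounding box: (-11.7,-15.3) to (28.5,4)

(-11.7,-15.3) to (28.5,4)


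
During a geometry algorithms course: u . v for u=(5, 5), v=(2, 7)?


u . v = u_x*v_x + u_y*v_y = 5*2 + 5*7
= 10 + 35 = 45

45


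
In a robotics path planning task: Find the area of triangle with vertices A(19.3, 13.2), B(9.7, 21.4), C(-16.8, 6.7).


Area = |x_A(y_B-y_C) + x_B(y_C-y_A) + x_C(y_A-y_B)|/2
= |283.71 + (-63.05) + 137.76|/2
= 358.42/2 = 179.21

179.21


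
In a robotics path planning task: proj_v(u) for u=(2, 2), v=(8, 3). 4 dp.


u.v = 22, |v| = sqrt(73) = 8.544
Scalar projection = u.v / |v| = 22 / sqrt(73) = 2.5749

2.5749


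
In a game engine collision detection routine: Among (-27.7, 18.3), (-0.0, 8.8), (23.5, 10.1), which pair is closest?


d(P0,P1) = 29.2838, d(P0,P2) = 51.8525, d(P1,P2) = 23.5359
Closest: P1 and P2

Closest pair: (-0.0, 8.8) and (23.5, 10.1), distance = 23.5359


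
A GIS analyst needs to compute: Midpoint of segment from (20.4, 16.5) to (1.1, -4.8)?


M = ((20.4+1.1)/2, (16.5+(-4.8))/2)
= (10.75, 5.85)

(10.75, 5.85)


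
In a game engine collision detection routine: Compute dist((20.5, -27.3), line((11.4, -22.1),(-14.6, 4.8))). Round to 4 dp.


|cross product| = 109.59
|line direction| = sqrt(1399.61) = 37.4114
Distance = 109.59/sqrt(1399.61) = 2.9293

2.9293


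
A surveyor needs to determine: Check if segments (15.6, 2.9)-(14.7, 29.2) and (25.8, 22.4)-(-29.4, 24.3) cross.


Cross products: d1=1095.78, d2=-354.27, d3=-285.81, d4=1164.24
d1*d2 < 0 and d3*d4 < 0? yes

Yes, they intersect


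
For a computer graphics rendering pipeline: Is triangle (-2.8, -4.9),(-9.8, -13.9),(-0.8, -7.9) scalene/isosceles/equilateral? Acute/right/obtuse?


Side lengths squared: AB^2=130, BC^2=117, CA^2=13
Sorted: [13, 117, 130]
By sides: Scalene, By angles: Right

Scalene, Right


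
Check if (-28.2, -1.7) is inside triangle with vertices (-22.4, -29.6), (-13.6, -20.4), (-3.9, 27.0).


Cross products: AB x AP = 298.88, BC x BP = 873.43, CA x CP = -844.43
All same sign? no

No, outside


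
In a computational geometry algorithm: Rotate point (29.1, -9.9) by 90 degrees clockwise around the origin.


90° CW: (x,y) -> (y, -x)
(29.1,-9.9) -> (-9.9, -29.1)

(-9.9, -29.1)


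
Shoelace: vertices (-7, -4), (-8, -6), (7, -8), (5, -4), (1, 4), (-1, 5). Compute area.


Shoelace sum: ((-7)*(-6) - (-8)*(-4)) + ((-8)*(-8) - 7*(-6)) + (7*(-4) - 5*(-8)) + (5*4 - 1*(-4)) + (1*5 - (-1)*4) + ((-1)*(-4) - (-7)*5)
= 200
Area = |200|/2 = 100

100


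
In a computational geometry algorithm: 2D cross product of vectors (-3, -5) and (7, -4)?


u x v = u_x*v_y - u_y*v_x = (-3)*(-4) - (-5)*7
= 12 - (-35) = 47

47


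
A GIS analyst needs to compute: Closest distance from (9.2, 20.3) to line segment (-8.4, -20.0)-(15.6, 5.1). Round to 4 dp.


Project P onto AB: t = 1 (clamped to [0,1])
Closest point on segment: (15.6, 5.1)
Distance: 16.4924

16.4924


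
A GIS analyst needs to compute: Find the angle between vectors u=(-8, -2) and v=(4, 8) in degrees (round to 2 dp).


u.v = -48, |u| = sqrt(68) = 8.2462, |v| = sqrt(80) = 8.9443
cos(theta) = u.v/(|u||v|) = -48/sqrt(5440) = -0.650791
theta = acos(-0.650791) = 130.6 degrees

130.6 degrees


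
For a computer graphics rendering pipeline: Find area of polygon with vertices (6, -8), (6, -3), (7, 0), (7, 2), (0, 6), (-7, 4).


Shoelace sum: (6*(-3) - 6*(-8)) + (6*0 - 7*(-3)) + (7*2 - 7*0) + (7*6 - 0*2) + (0*4 - (-7)*6) + ((-7)*(-8) - 6*4)
= 181
Area = |181|/2 = 90.5

90.5


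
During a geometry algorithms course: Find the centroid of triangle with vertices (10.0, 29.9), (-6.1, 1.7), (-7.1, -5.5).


Centroid = ((x_A+x_B+x_C)/3, (y_A+y_B+y_C)/3)
= ((10+(-6.1)+(-7.1))/3, (29.9+1.7+(-5.5))/3)
= (-1.0667, 8.7)

(-1.0667, 8.7)


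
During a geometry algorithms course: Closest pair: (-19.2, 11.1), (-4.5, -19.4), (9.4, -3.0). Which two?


d(P0,P1) = 33.8576, d(P0,P2) = 31.8868, d(P1,P2) = 21.4981
Closest: P1 and P2

Closest pair: (-4.5, -19.4) and (9.4, -3.0), distance = 21.4981


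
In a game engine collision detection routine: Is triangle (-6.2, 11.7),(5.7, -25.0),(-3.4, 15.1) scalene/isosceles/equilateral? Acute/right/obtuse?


Side lengths squared: AB^2=1488.5, BC^2=1690.82, CA^2=19.4
Sorted: [19.4, 1488.5, 1690.82]
By sides: Scalene, By angles: Obtuse

Scalene, Obtuse


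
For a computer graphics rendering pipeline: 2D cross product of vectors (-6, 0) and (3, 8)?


u x v = u_x*v_y - u_y*v_x = (-6)*8 - 0*3
= (-48) - 0 = -48

-48


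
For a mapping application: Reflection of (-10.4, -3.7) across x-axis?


Reflection over x-axis: (x,y) -> (x,-y)
(-10.4, -3.7) -> (-10.4, 3.7)

(-10.4, 3.7)


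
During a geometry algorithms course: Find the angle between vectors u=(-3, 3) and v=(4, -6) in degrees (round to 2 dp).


u.v = -30, |u| = sqrt(18) = 4.2426, |v| = sqrt(52) = 7.2111
cos(theta) = u.v/(|u||v|) = -30/sqrt(936) = -0.980581
theta = acos(-0.980581) = 168.69 degrees

168.69 degrees


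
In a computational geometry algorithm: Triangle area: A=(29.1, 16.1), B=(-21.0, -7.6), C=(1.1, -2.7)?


Area = |x_A(y_B-y_C) + x_B(y_C-y_A) + x_C(y_A-y_B)|/2
= |(-142.59) + 394.8 + 26.07|/2
= 278.28/2 = 139.14

139.14


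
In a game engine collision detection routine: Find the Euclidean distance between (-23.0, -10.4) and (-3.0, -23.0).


dx=20, dy=-12.6
d^2 = 20^2 + (-12.6)^2 = 558.76
d = sqrt(558.76) = 23.6381

23.6381


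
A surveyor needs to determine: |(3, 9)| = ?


|u| = sqrt(3^2 + 9^2) = sqrt(90) = 9.4868

9.4868


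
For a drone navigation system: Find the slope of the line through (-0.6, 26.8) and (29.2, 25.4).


slope = (y2-y1)/(x2-x1) = (25.4-26.8)/(29.2-(-0.6)) = (-1.4)/29.8 = -0.047

-0.047


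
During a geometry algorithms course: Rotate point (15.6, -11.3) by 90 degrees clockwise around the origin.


90° CW: (x,y) -> (y, -x)
(15.6,-11.3) -> (-11.3, -15.6)

(-11.3, -15.6)


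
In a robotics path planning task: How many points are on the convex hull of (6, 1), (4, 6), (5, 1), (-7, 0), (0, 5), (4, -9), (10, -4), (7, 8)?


Convex hull vertices (CCW): (-7, 0), (4, -9), (10, -4), (7, 8), (0, 5)
Count = 5

5


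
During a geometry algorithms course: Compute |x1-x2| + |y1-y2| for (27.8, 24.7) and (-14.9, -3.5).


|27.8-(-14.9)| + |24.7-(-3.5)| = 42.7 + 28.2 = 70.9

70.9


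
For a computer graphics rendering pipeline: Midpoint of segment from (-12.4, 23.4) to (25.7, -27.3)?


M = (((-12.4)+25.7)/2, (23.4+(-27.3))/2)
= (6.65, -1.95)

(6.65, -1.95)


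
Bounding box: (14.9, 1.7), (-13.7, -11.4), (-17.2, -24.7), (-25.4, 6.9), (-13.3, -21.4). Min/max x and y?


x range: [-25.4, 14.9]
y range: [-24.7, 6.9]
Bounding box: (-25.4,-24.7) to (14.9,6.9)

(-25.4,-24.7) to (14.9,6.9)


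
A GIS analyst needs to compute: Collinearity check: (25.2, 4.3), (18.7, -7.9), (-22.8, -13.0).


Cross product: (18.7-25.2)*((-13)-4.3) - ((-7.9)-4.3)*((-22.8)-25.2)
= -473.15

No, not collinear


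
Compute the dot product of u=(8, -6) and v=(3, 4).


u . v = u_x*v_x + u_y*v_y = 8*3 + (-6)*4
= 24 + (-24) = 0

0


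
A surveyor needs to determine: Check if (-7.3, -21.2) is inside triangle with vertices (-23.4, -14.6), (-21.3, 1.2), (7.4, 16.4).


Cross products: AB x AP = -268.24, BC x BP = -855.68, CA x CP = 702.38
All same sign? no

No, outside


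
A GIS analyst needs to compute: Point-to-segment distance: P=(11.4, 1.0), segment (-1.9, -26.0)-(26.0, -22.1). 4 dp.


Project P onto AB: t = 0.6002 (clamped to [0,1])
Closest point on segment: (14.847, -23.659)
Distance: 24.8988

24.8988


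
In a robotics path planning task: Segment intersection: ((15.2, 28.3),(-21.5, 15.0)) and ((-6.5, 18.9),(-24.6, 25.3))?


Cross products: d1=-309.02, d2=166.59, d3=56.37, d4=-419.24
d1*d2 < 0 and d3*d4 < 0? yes

Yes, they intersect


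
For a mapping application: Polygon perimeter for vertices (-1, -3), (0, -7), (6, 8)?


Sides: (-1, -3)->(0, -7): sqrt(17) = 4.123106, (0, -7)->(6, 8): sqrt(261) = 16.155494, (6, 8)->(-1, -3): sqrt(170) = 13.038405
Sum = 33.317005
Perimeter = 33.317

33.317


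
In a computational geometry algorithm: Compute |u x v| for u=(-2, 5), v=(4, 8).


|u x v| = |(-2)*8 - 5*4|
= |(-16) - 20| = 36

36


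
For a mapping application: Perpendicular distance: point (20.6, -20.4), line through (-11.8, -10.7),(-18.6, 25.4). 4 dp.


|cross product| = 1103.68
|line direction| = sqrt(1349.45) = 36.7349
Distance = 1103.68/sqrt(1349.45) = 30.0445

30.0445


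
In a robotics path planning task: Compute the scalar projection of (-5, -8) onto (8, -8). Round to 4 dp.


u.v = 24, |v| = sqrt(128) = 11.3137
Scalar projection = u.v / |v| = 24 / sqrt(128) = 2.1213

2.1213


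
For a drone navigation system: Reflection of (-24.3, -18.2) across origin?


Reflection over origin: (x,y) -> (-x,-y)
(-24.3, -18.2) -> (24.3, 18.2)

(24.3, 18.2)


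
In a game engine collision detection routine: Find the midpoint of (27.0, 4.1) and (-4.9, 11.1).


M = ((27+(-4.9))/2, (4.1+11.1)/2)
= (11.05, 7.6)

(11.05, 7.6)


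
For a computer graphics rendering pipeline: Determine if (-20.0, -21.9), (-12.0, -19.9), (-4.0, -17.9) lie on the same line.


Cross product: ((-12)-(-20))*((-17.9)-(-21.9)) - ((-19.9)-(-21.9))*((-4)-(-20))
= 0

Yes, collinear


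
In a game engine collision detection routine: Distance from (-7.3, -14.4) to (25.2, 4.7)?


dx=32.5, dy=19.1
d^2 = 32.5^2 + 19.1^2 = 1421.06
d = sqrt(1421.06) = 37.6969

37.6969


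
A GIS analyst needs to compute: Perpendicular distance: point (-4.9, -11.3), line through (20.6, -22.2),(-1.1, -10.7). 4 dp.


|cross product| = 56.72
|line direction| = sqrt(603.14) = 24.5589
Distance = 56.72/sqrt(603.14) = 2.3095

2.3095


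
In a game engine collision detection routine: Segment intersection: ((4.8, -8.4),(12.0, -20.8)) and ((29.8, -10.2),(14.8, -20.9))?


Cross products: d1=-294.5, d2=-31.46, d3=297.04, d4=34
d1*d2 < 0 and d3*d4 < 0? no

No, they don't intersect


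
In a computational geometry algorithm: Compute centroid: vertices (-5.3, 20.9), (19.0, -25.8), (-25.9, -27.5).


Centroid = ((x_A+x_B+x_C)/3, (y_A+y_B+y_C)/3)
= (((-5.3)+19+(-25.9))/3, (20.9+(-25.8)+(-27.5))/3)
= (-4.0667, -10.8)

(-4.0667, -10.8)


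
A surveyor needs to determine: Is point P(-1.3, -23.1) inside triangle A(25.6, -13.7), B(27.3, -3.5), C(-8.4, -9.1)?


Cross products: AB x AP = 258.4, BC x BP = 539.56, CA x CP = -443.34
All same sign? no

No, outside


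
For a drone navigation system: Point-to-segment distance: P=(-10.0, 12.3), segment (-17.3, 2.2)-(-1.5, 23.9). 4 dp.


Project P onto AB: t = 0.4643 (clamped to [0,1])
Closest point on segment: (-9.9648, 12.2743)
Distance: 0.0436

0.0436


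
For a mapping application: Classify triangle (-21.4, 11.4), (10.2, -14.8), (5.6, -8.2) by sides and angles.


Side lengths squared: AB^2=1685, BC^2=64.72, CA^2=1113.16
Sorted: [64.72, 1113.16, 1685]
By sides: Scalene, By angles: Obtuse

Scalene, Obtuse


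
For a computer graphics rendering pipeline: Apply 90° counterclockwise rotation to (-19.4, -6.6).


90° CCW: (x,y) -> (-y, x)
(-19.4,-6.6) -> (6.6, -19.4)

(6.6, -19.4)


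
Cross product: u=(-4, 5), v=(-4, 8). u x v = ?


u x v = u_x*v_y - u_y*v_x = (-4)*8 - 5*(-4)
= (-32) - (-20) = -12

-12


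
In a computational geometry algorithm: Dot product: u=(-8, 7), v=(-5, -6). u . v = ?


u . v = u_x*v_x + u_y*v_y = (-8)*(-5) + 7*(-6)
= 40 + (-42) = -2

-2


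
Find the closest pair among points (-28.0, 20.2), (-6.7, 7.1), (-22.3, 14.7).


d(P0,P1) = 25.006, d(P0,P2) = 7.9209, d(P1,P2) = 17.3528
Closest: P0 and P2

Closest pair: (-28.0, 20.2) and (-22.3, 14.7), distance = 7.9209


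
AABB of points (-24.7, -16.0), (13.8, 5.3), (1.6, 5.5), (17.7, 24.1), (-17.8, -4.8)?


x range: [-24.7, 17.7]
y range: [-16, 24.1]
Bounding box: (-24.7,-16) to (17.7,24.1)

(-24.7,-16) to (17.7,24.1)


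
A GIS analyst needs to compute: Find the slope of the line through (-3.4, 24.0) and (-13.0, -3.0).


slope = (y2-y1)/(x2-x1) = ((-3)-24)/((-13)-(-3.4)) = (-27)/(-9.6) = 2.8125

2.8125


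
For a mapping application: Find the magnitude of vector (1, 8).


|u| = sqrt(1^2 + 8^2) = sqrt(65) = 8.0623

8.0623


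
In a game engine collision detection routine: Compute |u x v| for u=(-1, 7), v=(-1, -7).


|u x v| = |(-1)*(-7) - 7*(-1)|
= |7 - (-7)| = 14

14


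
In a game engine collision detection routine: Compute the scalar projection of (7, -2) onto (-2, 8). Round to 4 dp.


u.v = -30, |v| = sqrt(68) = 8.2462
Scalar projection = u.v / |v| = -30 / sqrt(68) = -3.638

-3.638


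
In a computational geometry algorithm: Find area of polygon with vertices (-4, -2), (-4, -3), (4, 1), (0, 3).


Shoelace sum: ((-4)*(-3) - (-4)*(-2)) + ((-4)*1 - 4*(-3)) + (4*3 - 0*1) + (0*(-2) - (-4)*3)
= 36
Area = |36|/2 = 18

18


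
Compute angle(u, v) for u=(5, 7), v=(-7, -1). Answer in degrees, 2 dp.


u.v = -42, |u| = sqrt(74) = 8.6023, |v| = sqrt(50) = 7.0711
cos(theta) = u.v/(|u||v|) = -42/sqrt(3700) = -0.690476
theta = acos(-0.690476) = 133.67 degrees

133.67 degrees


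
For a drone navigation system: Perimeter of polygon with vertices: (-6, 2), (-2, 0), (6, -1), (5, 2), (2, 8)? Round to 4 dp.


Sides: (-6, 2)->(-2, 0): sqrt(20) = 4.472136, (-2, 0)->(6, -1): sqrt(65) = 8.062258, (6, -1)->(5, 2): sqrt(10) = 3.162278, (5, 2)->(2, 8): sqrt(45) = 6.708204, (2, 8)->(-6, 2): sqrt(100) = 10
Sum = 32.404876
Perimeter = 32.4049

32.4049


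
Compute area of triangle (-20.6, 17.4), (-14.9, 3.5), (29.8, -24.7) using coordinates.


Area = |x_A(y_B-y_C) + x_B(y_C-y_A) + x_C(y_A-y_B)|/2
= |(-580.92) + 627.29 + 414.22|/2
= 460.59/2 = 230.295

230.295


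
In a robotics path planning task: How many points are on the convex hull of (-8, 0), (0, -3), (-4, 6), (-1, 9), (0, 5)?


Convex hull vertices (CCW): (-8, 0), (0, -3), (0, 5), (-1, 9), (-4, 6)
Count = 5

5


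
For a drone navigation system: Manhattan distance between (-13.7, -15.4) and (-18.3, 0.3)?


|(-13.7)-(-18.3)| + |(-15.4)-0.3| = 4.6 + 15.7 = 20.3

20.3


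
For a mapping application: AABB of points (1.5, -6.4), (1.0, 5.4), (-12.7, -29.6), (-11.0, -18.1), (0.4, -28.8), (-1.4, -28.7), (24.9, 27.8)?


x range: [-12.7, 24.9]
y range: [-29.6, 27.8]
Bounding box: (-12.7,-29.6) to (24.9,27.8)

(-12.7,-29.6) to (24.9,27.8)


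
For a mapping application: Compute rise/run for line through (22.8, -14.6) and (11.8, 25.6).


slope = (y2-y1)/(x2-x1) = (25.6-(-14.6))/(11.8-22.8) = 40.2/(-11) = -3.6545

-3.6545


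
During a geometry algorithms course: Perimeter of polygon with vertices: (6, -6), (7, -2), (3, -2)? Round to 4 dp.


Sides: (6, -6)->(7, -2): sqrt(17) = 4.123106, (7, -2)->(3, -2): sqrt(16) = 4, (3, -2)->(6, -6): sqrt(25) = 5
Sum = 13.123106
Perimeter = 13.1231

13.1231


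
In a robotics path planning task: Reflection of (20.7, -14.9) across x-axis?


Reflection over x-axis: (x,y) -> (x,-y)
(20.7, -14.9) -> (20.7, 14.9)

(20.7, 14.9)


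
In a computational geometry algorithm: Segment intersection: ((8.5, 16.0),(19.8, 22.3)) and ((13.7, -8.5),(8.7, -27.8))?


Cross products: d1=-222.86, d2=-36.27, d3=-309.61, d4=-496.2
d1*d2 < 0 and d3*d4 < 0? no

No, they don't intersect


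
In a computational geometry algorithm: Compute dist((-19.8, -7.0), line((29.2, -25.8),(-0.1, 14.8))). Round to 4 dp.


|cross product| = 1438.56
|line direction| = sqrt(2506.85) = 50.0685
Distance = 1438.56/sqrt(2506.85) = 28.7319

28.7319


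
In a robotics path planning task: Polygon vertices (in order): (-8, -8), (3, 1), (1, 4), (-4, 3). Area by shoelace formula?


Shoelace sum: ((-8)*1 - 3*(-8)) + (3*4 - 1*1) + (1*3 - (-4)*4) + ((-4)*(-8) - (-8)*3)
= 102
Area = |102|/2 = 51

51


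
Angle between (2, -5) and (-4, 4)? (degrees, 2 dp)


u.v = -28, |u| = sqrt(29) = 5.3852, |v| = sqrt(32) = 5.6569
cos(theta) = u.v/(|u||v|) = -28/sqrt(928) = -0.919145
theta = acos(-0.919145) = 156.8 degrees

156.8 degrees


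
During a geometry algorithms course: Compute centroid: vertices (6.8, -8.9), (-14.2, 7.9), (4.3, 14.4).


Centroid = ((x_A+x_B+x_C)/3, (y_A+y_B+y_C)/3)
= ((6.8+(-14.2)+4.3)/3, ((-8.9)+7.9+14.4)/3)
= (-1.0333, 4.4667)

(-1.0333, 4.4667)


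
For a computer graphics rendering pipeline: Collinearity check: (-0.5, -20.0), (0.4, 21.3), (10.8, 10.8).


Cross product: (0.4-(-0.5))*(10.8-(-20)) - (21.3-(-20))*(10.8-(-0.5))
= -438.97

No, not collinear


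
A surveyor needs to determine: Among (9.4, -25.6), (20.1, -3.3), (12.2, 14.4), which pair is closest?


d(P0,P1) = 24.7342, d(P0,P2) = 40.0979, d(P1,P2) = 19.383
Closest: P1 and P2

Closest pair: (20.1, -3.3) and (12.2, 14.4), distance = 19.383


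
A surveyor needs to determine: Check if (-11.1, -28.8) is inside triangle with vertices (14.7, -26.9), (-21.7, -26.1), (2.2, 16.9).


Cross products: AB x AP = 89.8, BC x BP = -520.33, CA x CP = -1153.79
All same sign? no

No, outside


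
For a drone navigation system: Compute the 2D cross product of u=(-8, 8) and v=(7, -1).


u x v = u_x*v_y - u_y*v_x = (-8)*(-1) - 8*7
= 8 - 56 = -48

-48


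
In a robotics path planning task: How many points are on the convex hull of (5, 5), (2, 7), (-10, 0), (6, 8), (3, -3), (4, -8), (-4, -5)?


Convex hull vertices (CCW): (-10, 0), (-4, -5), (4, -8), (6, 8), (2, 7)
Count = 5

5


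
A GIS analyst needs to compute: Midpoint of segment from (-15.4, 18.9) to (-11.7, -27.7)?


M = (((-15.4)+(-11.7))/2, (18.9+(-27.7))/2)
= (-13.55, -4.4)

(-13.55, -4.4)


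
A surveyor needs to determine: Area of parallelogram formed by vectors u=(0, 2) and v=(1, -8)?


|u x v| = |0*(-8) - 2*1|
= |0 - 2| = 2

2


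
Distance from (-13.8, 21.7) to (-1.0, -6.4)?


dx=12.8, dy=-28.1
d^2 = 12.8^2 + (-28.1)^2 = 953.45
d = sqrt(953.45) = 30.878

30.878


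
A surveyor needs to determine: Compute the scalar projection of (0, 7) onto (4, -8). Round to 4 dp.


u.v = -56, |v| = sqrt(80) = 8.9443
Scalar projection = u.v / |v| = -56 / sqrt(80) = -6.261

-6.261


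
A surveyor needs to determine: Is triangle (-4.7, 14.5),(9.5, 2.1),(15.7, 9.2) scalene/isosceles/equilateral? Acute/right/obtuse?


Side lengths squared: AB^2=355.4, BC^2=88.85, CA^2=444.25
Sorted: [88.85, 355.4, 444.25]
By sides: Scalene, By angles: Right

Scalene, Right


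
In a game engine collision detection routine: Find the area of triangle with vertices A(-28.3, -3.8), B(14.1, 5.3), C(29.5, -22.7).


Area = |x_A(y_B-y_C) + x_B(y_C-y_A) + x_C(y_A-y_B)|/2
= |(-792.4) + (-266.49) + (-268.45)|/2
= 1327.34/2 = 663.67

663.67


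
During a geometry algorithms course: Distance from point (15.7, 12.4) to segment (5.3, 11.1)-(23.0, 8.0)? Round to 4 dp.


Project P onto AB: t = 0.5576 (clamped to [0,1])
Closest point on segment: (15.1696, 9.3714)
Distance: 3.0747

3.0747


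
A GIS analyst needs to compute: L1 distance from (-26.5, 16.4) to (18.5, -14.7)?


|(-26.5)-18.5| + |16.4-(-14.7)| = 45 + 31.1 = 76.1

76.1


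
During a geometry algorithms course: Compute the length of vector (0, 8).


|u| = sqrt(0^2 + 8^2) = sqrt(64) = 8

8


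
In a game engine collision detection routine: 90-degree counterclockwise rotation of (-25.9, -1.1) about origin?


90° CCW: (x,y) -> (-y, x)
(-25.9,-1.1) -> (1.1, -25.9)

(1.1, -25.9)


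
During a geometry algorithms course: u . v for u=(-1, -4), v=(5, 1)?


u . v = u_x*v_x + u_y*v_y = (-1)*5 + (-4)*1
= (-5) + (-4) = -9

-9


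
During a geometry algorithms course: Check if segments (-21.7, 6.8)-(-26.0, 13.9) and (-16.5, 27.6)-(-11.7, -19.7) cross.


Cross products: d1=-345.8, d2=-515.11, d3=-126.36, d4=42.95
d1*d2 < 0 and d3*d4 < 0? no

No, they don't intersect


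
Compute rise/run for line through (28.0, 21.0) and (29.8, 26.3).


slope = (y2-y1)/(x2-x1) = (26.3-21)/(29.8-28) = 5.3/1.8 = 2.9444

2.9444


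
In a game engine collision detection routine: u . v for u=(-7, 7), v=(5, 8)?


u . v = u_x*v_x + u_y*v_y = (-7)*5 + 7*8
= (-35) + 56 = 21

21


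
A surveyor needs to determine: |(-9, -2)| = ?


|u| = sqrt((-9)^2 + (-2)^2) = sqrt(85) = 9.2195

9.2195


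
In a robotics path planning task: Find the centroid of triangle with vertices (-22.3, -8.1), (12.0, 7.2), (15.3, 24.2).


Centroid = ((x_A+x_B+x_C)/3, (y_A+y_B+y_C)/3)
= (((-22.3)+12+15.3)/3, ((-8.1)+7.2+24.2)/3)
= (1.6667, 7.7667)

(1.6667, 7.7667)


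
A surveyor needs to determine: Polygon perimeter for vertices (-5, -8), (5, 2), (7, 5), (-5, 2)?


Sides: (-5, -8)->(5, 2): sqrt(200) = 14.142136, (5, 2)->(7, 5): sqrt(13) = 3.605551, (7, 5)->(-5, 2): sqrt(153) = 12.369317, (-5, 2)->(-5, -8): sqrt(100) = 10
Sum = 40.117004
Perimeter = 40.117

40.117


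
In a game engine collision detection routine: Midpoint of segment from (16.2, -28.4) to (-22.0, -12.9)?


M = ((16.2+(-22))/2, ((-28.4)+(-12.9))/2)
= (-2.9, -20.65)

(-2.9, -20.65)


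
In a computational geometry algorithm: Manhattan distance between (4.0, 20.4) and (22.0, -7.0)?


|4-22| + |20.4-(-7)| = 18 + 27.4 = 45.4

45.4


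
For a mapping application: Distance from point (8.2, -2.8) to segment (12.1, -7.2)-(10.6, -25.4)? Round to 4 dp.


Project P onto AB: t = 0 (clamped to [0,1])
Closest point on segment: (12.1, -7.2)
Distance: 5.8796

5.8796


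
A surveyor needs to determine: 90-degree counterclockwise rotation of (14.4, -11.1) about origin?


90° CCW: (x,y) -> (-y, x)
(14.4,-11.1) -> (11.1, 14.4)

(11.1, 14.4)


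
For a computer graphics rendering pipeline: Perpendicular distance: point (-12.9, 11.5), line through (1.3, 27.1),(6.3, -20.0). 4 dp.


|cross product| = 746.82
|line direction| = sqrt(2243.41) = 47.3646
Distance = 746.82/sqrt(2243.41) = 15.7675

15.7675


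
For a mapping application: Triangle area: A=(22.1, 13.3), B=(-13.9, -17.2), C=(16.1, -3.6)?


Area = |x_A(y_B-y_C) + x_B(y_C-y_A) + x_C(y_A-y_B)|/2
= |(-300.56) + 234.91 + 491.05|/2
= 425.4/2 = 212.7

212.7


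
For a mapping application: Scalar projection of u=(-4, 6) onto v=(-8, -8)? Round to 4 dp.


u.v = -16, |v| = sqrt(128) = 11.3137
Scalar projection = u.v / |v| = -16 / sqrt(128) = -1.4142

-1.4142


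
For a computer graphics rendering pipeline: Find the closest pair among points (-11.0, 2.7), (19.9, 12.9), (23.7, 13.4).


d(P0,P1) = 32.54, d(P0,P2) = 36.3123, d(P1,P2) = 3.8328
Closest: P1 and P2

Closest pair: (19.9, 12.9) and (23.7, 13.4), distance = 3.8328


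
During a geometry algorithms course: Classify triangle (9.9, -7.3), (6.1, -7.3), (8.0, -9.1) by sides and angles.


Side lengths squared: AB^2=14.44, BC^2=6.85, CA^2=6.85
Sorted: [6.85, 6.85, 14.44]
By sides: Isosceles, By angles: Obtuse

Isosceles, Obtuse


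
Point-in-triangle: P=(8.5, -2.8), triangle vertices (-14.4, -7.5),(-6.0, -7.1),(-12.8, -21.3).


Cross products: AB x AP = 30.32, BC x BP = 176.66, CA x CP = -323.54
All same sign? no

No, outside


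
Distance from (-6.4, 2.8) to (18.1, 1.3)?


dx=24.5, dy=-1.5
d^2 = 24.5^2 + (-1.5)^2 = 602.5
d = sqrt(602.5) = 24.5459

24.5459


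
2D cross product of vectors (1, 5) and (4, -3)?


u x v = u_x*v_y - u_y*v_x = 1*(-3) - 5*4
= (-3) - 20 = -23

-23


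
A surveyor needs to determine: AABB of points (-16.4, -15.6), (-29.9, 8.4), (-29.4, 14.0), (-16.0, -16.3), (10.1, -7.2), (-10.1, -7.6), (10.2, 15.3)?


x range: [-29.9, 10.2]
y range: [-16.3, 15.3]
Bounding box: (-29.9,-16.3) to (10.2,15.3)

(-29.9,-16.3) to (10.2,15.3)


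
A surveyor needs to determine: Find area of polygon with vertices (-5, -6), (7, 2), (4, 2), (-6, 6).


Shoelace sum: ((-5)*2 - 7*(-6)) + (7*2 - 4*2) + (4*6 - (-6)*2) + ((-6)*(-6) - (-5)*6)
= 140
Area = |140|/2 = 70

70


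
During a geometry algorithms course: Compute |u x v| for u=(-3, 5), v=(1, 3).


|u x v| = |(-3)*3 - 5*1|
= |(-9) - 5| = 14

14


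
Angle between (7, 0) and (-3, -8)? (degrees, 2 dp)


u.v = -21, |u| = sqrt(49) = 7, |v| = sqrt(73) = 8.544
cos(theta) = u.v/(|u||v|) = -21/sqrt(3577) = -0.351123
theta = acos(-0.351123) = 110.56 degrees

110.56 degrees


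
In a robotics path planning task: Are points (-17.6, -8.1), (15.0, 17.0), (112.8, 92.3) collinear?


Cross product: (15-(-17.6))*(92.3-(-8.1)) - (17-(-8.1))*(112.8-(-17.6))
= 0

Yes, collinear


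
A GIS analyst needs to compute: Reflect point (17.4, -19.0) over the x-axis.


Reflection over x-axis: (x,y) -> (x,-y)
(17.4, -19) -> (17.4, 19)

(17.4, 19)


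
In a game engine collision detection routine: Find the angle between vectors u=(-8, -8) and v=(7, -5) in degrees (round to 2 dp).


u.v = -16, |u| = sqrt(128) = 11.3137, |v| = sqrt(74) = 8.6023
cos(theta) = u.v/(|u||v|) = -16/sqrt(9472) = -0.164399
theta = acos(-0.164399) = 99.46 degrees

99.46 degrees


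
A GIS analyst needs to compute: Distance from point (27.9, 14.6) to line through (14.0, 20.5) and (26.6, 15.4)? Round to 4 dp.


|cross product| = 3.45
|line direction| = sqrt(184.77) = 13.593
Distance = 3.45/sqrt(184.77) = 0.2538

0.2538


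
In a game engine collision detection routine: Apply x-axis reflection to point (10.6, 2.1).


Reflection over x-axis: (x,y) -> (x,-y)
(10.6, 2.1) -> (10.6, -2.1)

(10.6, -2.1)


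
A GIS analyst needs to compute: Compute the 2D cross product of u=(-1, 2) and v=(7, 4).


u x v = u_x*v_y - u_y*v_x = (-1)*4 - 2*7
= (-4) - 14 = -18

-18


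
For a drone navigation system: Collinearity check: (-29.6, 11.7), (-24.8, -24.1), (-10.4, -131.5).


Cross product: ((-24.8)-(-29.6))*((-131.5)-11.7) - ((-24.1)-11.7)*((-10.4)-(-29.6))
= 0

Yes, collinear


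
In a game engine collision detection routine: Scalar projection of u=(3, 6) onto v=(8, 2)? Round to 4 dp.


u.v = 36, |v| = sqrt(68) = 8.2462
Scalar projection = u.v / |v| = 36 / sqrt(68) = 4.3656

4.3656


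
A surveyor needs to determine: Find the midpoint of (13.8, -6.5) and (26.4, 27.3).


M = ((13.8+26.4)/2, ((-6.5)+27.3)/2)
= (20.1, 10.4)

(20.1, 10.4)


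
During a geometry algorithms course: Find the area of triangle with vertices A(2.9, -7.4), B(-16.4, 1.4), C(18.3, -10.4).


Area = |x_A(y_B-y_C) + x_B(y_C-y_A) + x_C(y_A-y_B)|/2
= |34.22 + 49.2 + (-161.04)|/2
= 77.62/2 = 38.81

38.81


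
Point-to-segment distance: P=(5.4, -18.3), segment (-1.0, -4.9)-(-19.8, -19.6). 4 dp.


Project P onto AB: t = 0.1346 (clamped to [0,1])
Closest point on segment: (-3.5305, -6.8787)
Distance: 14.4983

14.4983


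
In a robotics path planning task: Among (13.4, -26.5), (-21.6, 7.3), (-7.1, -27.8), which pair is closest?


d(P0,P1) = 48.6563, d(P0,P2) = 20.5412, d(P1,P2) = 37.9771
Closest: P0 and P2

Closest pair: (13.4, -26.5) and (-7.1, -27.8), distance = 20.5412


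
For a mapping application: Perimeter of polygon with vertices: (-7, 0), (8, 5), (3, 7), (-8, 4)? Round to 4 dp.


Sides: (-7, 0)->(8, 5): sqrt(250) = 15.811388, (8, 5)->(3, 7): sqrt(29) = 5.385165, (3, 7)->(-8, 4): sqrt(130) = 11.401754, (-8, 4)->(-7, 0): sqrt(17) = 4.123106
Sum = 36.721413
Perimeter = 36.7214

36.7214


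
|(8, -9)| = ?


|u| = sqrt(8^2 + (-9)^2) = sqrt(145) = 12.0416

12.0416


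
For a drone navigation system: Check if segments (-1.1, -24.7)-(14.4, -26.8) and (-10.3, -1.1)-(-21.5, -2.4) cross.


Cross products: d1=276.28, d2=319.95, d3=346.48, d4=302.81
d1*d2 < 0 and d3*d4 < 0? no

No, they don't intersect


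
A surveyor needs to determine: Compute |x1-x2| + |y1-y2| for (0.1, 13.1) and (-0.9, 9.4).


|0.1-(-0.9)| + |13.1-9.4| = 1 + 3.7 = 4.7

4.7


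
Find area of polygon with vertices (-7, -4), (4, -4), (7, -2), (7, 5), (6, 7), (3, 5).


Shoelace sum: ((-7)*(-4) - 4*(-4)) + (4*(-2) - 7*(-4)) + (7*5 - 7*(-2)) + (7*7 - 6*5) + (6*5 - 3*7) + (3*(-4) - (-7)*5)
= 164
Area = |164|/2 = 82

82


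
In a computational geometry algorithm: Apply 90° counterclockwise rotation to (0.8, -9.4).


90° CCW: (x,y) -> (-y, x)
(0.8,-9.4) -> (9.4, 0.8)

(9.4, 0.8)


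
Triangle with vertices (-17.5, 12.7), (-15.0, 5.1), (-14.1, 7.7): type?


Side lengths squared: AB^2=64.01, BC^2=7.57, CA^2=36.56
Sorted: [7.57, 36.56, 64.01]
By sides: Scalene, By angles: Obtuse

Scalene, Obtuse


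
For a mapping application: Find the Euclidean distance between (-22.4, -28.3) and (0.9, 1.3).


dx=23.3, dy=29.6
d^2 = 23.3^2 + 29.6^2 = 1419.05
d = sqrt(1419.05) = 37.6703

37.6703


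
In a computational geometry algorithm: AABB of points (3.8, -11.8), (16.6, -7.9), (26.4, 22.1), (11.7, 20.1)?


x range: [3.8, 26.4]
y range: [-11.8, 22.1]
Bounding box: (3.8,-11.8) to (26.4,22.1)

(3.8,-11.8) to (26.4,22.1)


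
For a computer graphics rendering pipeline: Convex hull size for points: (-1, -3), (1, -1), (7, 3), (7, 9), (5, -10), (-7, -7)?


Convex hull vertices (CCW): (-7, -7), (5, -10), (7, 3), (7, 9)
Count = 4

4


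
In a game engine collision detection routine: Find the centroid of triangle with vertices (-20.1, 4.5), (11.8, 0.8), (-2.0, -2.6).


Centroid = ((x_A+x_B+x_C)/3, (y_A+y_B+y_C)/3)
= (((-20.1)+11.8+(-2))/3, (4.5+0.8+(-2.6))/3)
= (-3.4333, 0.9)

(-3.4333, 0.9)
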